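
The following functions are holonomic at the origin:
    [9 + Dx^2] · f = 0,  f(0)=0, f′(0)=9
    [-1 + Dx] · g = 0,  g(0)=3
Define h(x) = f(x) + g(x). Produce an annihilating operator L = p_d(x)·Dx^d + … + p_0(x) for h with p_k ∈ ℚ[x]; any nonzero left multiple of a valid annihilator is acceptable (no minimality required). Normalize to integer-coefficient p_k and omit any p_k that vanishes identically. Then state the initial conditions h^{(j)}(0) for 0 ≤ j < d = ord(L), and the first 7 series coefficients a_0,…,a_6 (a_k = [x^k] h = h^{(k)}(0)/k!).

L = -9 + 9·Dx - Dx^2 + Dx^3  (order 3).
h: a_k = 3, 12, 3/2, -13, 1/8, 61/10, 1/240, …
ICs: h(0) = 3, h′(0) = 12, h′′(0) = 3.

f: a_k = 0, 9, 0, -27/2, 0, 243/40, 0, …
g: a_k = 3, 3, 3/2, 1/2, 1/8, 1/40, 1/240, …
f+g: L₀ = lclm(L_f,L_g), ord ≤ 2+1.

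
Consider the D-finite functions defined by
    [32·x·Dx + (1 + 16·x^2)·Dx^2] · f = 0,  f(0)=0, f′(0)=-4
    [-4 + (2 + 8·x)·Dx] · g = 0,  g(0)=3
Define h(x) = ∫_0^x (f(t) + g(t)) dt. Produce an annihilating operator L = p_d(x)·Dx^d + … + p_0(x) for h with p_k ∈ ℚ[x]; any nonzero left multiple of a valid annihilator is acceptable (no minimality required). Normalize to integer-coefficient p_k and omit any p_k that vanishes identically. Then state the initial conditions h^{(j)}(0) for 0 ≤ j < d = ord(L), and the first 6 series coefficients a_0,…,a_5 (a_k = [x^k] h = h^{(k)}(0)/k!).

f: a_k = 0, -4, 0, 64/3, 0, -1024/5, …
g: a_k = 3, 6, -6, 12, -30, 84, …
f+g: L₀ = lclm(L_f,L_g), ord ≤ 2+1.
∫: right-multiply L₀ by Dx.
L = (-32 - 320·x + 1536·x^2 + 3072·x^3)·Dx^2 + (-22 - 128·x + 320·x^2 + 6144·x^3 + 10752·x^4)·Dx^3 + (-1 + 12·x + 96·x^2 + 384·x^3 + 1792·x^4 + 3072·x^5)·Dx^4  (order 4).
h: a_k = 0, 3, 1, -2, 25/3, -6, …
ICs: h(0) = 0, h′(0) = 3, h′′(0) = 2, h′′′(0) = -12.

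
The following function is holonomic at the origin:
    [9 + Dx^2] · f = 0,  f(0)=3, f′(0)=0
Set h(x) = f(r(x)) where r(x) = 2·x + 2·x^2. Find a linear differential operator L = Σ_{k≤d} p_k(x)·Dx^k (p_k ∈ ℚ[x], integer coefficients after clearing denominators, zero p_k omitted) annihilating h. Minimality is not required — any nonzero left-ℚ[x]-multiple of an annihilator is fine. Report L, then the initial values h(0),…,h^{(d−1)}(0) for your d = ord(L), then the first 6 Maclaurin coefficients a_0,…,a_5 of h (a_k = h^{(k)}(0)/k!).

f: a_k = 3, 0, -27/2, 0, 81/8, 0, …
Change of var in L_f (x↦r) gives L₀.
L = (36 + 216·x + 432·x^2 + 288·x^3) - 2·Dx + (1 + 2·x)·Dx^2  (order 2).
h: a_k = 3, 0, -54, -108, 108, 648, …
ICs: h(0) = 3, h′(0) = 0.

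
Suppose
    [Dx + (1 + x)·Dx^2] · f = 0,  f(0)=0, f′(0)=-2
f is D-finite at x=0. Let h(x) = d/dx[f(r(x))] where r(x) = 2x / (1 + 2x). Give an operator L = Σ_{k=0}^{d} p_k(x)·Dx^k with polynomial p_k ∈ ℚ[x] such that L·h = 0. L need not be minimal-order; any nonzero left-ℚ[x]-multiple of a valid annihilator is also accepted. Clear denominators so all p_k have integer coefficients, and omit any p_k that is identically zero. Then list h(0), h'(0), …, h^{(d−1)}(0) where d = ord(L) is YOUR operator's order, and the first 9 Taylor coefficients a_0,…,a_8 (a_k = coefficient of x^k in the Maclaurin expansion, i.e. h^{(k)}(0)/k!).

L = (6 + 16·x) + (1 + 6·x + 8·x^2)·Dx  (order 1).
h: a_k = -4, 24, -112, 480, -1984, 8064, -32512, 130560, -523264, …
ICs: h(0) = -4.

f: a_k = 0, -2, 1, -2/3, 1/2, -2/5, 1/3, -2/7, 1/4, …
Change of var in L_f (x↦r) gives L₀.
Derive L from L₀ (diff closure).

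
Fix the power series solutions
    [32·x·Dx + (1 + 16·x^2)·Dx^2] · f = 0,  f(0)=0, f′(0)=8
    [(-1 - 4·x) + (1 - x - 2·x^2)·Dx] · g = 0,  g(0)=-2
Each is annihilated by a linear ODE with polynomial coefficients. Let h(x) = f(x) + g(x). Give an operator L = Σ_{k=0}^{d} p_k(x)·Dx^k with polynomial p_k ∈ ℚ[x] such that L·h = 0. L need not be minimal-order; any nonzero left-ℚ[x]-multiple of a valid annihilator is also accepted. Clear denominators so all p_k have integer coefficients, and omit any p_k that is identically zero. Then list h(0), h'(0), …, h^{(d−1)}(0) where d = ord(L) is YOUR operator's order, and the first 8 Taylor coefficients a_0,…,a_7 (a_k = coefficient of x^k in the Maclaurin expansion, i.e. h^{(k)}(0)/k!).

L = (96 - 384·x - 6912·x^2 - 15360·x^3 - 40704·x^4 - 12288·x^6)·Dx + (-31 - 104·x + 392·x^2 - 736·x^3 - 14912·x^4 - 27904·x^5 - 3072·x^6 - 12288·x^7)·Dx^2 + (3 + 19·x + 128·x^2 + 152·x^3 + 1128·x^4 - 2496·x^5 - 2560·x^6 - 1024·x^7 - 2048·x^8)·Dx^3  (order 3).
h: a_k = -2, 6, -6, -158/3, -22, 1838/5, -86, -33958/7, …
ICs: h(0) = -2, h′(0) = 6, h′′(0) = -12.

f: a_k = 0, 8, 0, -128/3, 0, 2048/5, 0, -32768/7, …
g: a_k = -2, -2, -6, -10, -22, -42, -86, -170, …
h₀=f+g: left-lcm gives L₀, ord ≤ 3.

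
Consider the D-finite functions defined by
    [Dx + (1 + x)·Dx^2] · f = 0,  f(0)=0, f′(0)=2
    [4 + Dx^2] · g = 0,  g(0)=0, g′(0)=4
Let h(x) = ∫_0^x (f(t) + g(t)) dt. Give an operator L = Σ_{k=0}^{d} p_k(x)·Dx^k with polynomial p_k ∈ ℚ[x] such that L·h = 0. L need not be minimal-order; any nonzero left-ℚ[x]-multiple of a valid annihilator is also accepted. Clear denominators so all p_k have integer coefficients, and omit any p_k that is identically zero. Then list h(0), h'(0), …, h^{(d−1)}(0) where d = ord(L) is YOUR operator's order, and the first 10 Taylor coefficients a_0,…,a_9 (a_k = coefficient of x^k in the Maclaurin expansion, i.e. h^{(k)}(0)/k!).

f: a_k = 0, 2, -1, 2/3, -1/2, 2/5, -1/3, 2/7, -1/4, 2/9, …
g: a_k = 0, 4, 0, -8/3, 0, 8/15, 0, -16/315, 0, 8/2835, …
L₀ := lclm(L_f,L_g); ord L₀ ≤ 2+2.
h=∫₀ˣh₀: take L = L₀·Dx.
L = (20 + 16·x + 8·x^2)·Dx^2 + (12 + 28·x + 24·x^2 + 8·x^3)·Dx^3 + (5 + 4·x + 2·x^2)·Dx^4 + (3 + 7·x + 6·x^2 + 2·x^3)·Dx^5  (order 5).
h: a_k = 0, 0, 3, -1/3, -1/2, -1/10, 7/45, -1/21, 37/1260, -1/36, …
ICs: h(0) = 0, h′(0) = 0, h′′(0) = 6, h′′′(0) = -2, h′′′′(0) = -12.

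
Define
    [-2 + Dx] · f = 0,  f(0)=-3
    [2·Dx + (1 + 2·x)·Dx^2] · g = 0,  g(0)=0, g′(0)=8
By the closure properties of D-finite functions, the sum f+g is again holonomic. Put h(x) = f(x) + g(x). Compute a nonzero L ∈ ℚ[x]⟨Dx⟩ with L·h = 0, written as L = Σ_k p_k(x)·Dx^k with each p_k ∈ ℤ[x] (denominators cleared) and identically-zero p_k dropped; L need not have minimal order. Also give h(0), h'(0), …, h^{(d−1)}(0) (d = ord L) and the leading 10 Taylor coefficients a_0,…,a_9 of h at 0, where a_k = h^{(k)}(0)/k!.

L = (-6 - 4·x)·Dx + (1 - 4·x - 4·x^2)·Dx^2 + (1 + 3·x + 2·x^2)·Dx^3  (order 3).
h: a_k = -3, 2, -14, 20/3, -18, 124/5, -644/15, 1096/15, -13442/105, 215036/945, …
ICs: h(0) = -3, h′(0) = 2, h′′(0) = -28.

f: a_k = -3, -6, -6, -4, -2, -4/5, -4/15, -8/105, -2/105, -4/945, …
g: a_k = 0, 8, -8, 32/3, -16, 128/5, -128/3, 512/7, -128, 2048/9, …
L₀ := lclm(L_f,L_g); ord L₀ ≤ 1+2.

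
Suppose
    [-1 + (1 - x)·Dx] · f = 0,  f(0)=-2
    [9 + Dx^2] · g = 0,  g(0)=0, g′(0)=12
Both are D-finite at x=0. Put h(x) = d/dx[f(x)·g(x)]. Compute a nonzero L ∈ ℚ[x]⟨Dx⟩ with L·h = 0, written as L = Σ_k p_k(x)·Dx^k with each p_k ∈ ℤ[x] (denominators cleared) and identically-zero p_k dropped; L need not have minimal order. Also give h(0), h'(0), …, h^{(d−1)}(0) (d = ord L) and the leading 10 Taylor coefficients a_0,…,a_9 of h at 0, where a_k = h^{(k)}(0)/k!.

f: a_k = -2, -2, -2, -2, -2, -2, -2, -2, -2, -2, …
g: a_k = 0, 12, 0, -18, 0, 81/10, 0, -243/140, 0, 243/1120, …
h₀=f·g: eliminate ⇒ L₀, order ≤ 1·2.
Differentiate: ansatz ord ≤ ord L₀ ⇒ L.
L = (7 - 18·x + 9·x^2) + (-2 + 2·x)·Dx + (1 - 2·x + x^2)·Dx^2  (order 2).
h: a_k = -24, -48, 36, 48, -21, -126/5, -51/10, -204/35, -837/80, -93/8, …
ICs: h(0) = -24, h′(0) = -48.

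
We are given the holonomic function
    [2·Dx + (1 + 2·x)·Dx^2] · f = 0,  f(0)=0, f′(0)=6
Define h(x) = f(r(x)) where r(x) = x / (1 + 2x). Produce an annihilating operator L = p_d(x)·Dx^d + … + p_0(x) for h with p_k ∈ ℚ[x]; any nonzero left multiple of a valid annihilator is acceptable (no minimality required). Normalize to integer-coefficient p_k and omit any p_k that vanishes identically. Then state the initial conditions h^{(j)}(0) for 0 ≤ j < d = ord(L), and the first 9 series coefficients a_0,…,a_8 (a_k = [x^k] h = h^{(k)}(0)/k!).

f: a_k = 0, 6, -6, 8, -12, 96/5, -32, 384/7, -96, …
h₀=f(r): pull back L_f along r ⇒ L₀.
L = (6 + 16·x)·Dx + (1 + 6·x + 8·x^2)·Dx^2  (order 2).
h: a_k = 0, 6, -18, 56, -180, 2976/5, -2016, 48768/7, -24480, …
ICs: h(0) = 0, h′(0) = 6.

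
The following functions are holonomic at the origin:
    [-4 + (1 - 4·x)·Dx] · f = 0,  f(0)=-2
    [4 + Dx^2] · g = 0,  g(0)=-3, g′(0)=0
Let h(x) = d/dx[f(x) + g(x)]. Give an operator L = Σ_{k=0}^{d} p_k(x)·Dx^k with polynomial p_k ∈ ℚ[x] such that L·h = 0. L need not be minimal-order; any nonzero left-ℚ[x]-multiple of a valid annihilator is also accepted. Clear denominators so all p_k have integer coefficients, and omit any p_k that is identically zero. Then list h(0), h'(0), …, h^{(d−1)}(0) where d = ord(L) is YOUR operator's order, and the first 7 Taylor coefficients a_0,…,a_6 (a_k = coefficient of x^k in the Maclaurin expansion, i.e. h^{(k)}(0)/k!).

f: a_k = -2, -8, -32, -128, -512, -2048, -8192, …
g: a_k = -3, 0, 6, 0, -2, 0, 4/15, …
L₀ := lclm(L_f,L_g); ord L₀ ≤ 1+2.
Differentiate: ansatz ord ≤ ord L₀ ⇒ L.
L = (1568 - 256·x + 512·x^2) + (-100 + 432·x - 192·x^2 + 256·x^3)·Dx + (392 - 64·x + 128·x^2)·Dx^2 + (-25 + 108·x - 48·x^2 + 64·x^3)·Dx^3  (order 3).
h: a_k = -8, -52, -384, -2056, -10240, -245752/5, -229376, …
ICs: h(0) = -8, h′(0) = -52, h′′(0) = -768.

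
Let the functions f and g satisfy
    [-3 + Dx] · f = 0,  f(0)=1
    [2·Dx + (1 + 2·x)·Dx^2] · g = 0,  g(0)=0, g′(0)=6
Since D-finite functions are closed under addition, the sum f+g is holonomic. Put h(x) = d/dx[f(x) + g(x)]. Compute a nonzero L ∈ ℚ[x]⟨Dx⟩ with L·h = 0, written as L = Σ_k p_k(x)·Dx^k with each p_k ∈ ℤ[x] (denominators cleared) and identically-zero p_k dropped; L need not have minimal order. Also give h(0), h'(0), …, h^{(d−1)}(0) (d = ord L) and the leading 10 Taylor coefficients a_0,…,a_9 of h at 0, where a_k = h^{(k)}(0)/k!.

f: a_k = 1, 3, 9/2, 9/2, 27/8, 81/40, 81/80, 243/560, 729/4480, 243/4480, …
g: a_k = 0, 6, -6, 8, -12, 96/5, -32, 384/7, -96, 512/3, …
Sum ⇒ L₀ = lclm(L_f,L_g) in ℚ(x)⟨Dx⟩.
Differentiate: ansatz ord ≤ ord L₀ ⇒ L.
L = (-42 - 36·x) + (-1 - 36·x - 36·x^2)·Dx + (5 + 16·x + 12·x^2)·Dx^2  (order 2).
h: a_k = 9, -3, 75/2, -69/2, 849/8, -7437/40, 30963/80, -429351/560, 6883467/4480, -13761831/4480, …
ICs: h(0) = 9, h′(0) = -3.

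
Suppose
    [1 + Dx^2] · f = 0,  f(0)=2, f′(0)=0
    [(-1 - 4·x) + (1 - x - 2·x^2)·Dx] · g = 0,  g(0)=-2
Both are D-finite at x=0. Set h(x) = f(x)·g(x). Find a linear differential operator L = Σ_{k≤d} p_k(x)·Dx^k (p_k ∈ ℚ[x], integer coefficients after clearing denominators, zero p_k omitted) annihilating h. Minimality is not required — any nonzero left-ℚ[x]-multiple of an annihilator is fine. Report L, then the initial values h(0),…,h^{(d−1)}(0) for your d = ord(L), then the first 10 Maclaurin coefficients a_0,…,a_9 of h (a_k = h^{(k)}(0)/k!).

L = (3 + x + 2·x^2) + (2 + 8·x)·Dx + (-1 + x + 2·x^2)·Dx^2  (order 2).
h: a_k = -4, -4, -10, -18, -229/6, -445/6, -27089/180, -53789/180, -6046153/10080, -1341169/1120, …
ICs: h(0) = -4, h′(0) = -4.

f: a_k = 2, 0, -1, 0, 1/12, 0, -1/360, 0, 1/20160, 0, …
g: a_k = -2, -2, -6, -10, -22, -42, -86, -170, -342, -682, …
L₀ := L_f ⊗_s L_g (sym. prod.), ord ≤ 2.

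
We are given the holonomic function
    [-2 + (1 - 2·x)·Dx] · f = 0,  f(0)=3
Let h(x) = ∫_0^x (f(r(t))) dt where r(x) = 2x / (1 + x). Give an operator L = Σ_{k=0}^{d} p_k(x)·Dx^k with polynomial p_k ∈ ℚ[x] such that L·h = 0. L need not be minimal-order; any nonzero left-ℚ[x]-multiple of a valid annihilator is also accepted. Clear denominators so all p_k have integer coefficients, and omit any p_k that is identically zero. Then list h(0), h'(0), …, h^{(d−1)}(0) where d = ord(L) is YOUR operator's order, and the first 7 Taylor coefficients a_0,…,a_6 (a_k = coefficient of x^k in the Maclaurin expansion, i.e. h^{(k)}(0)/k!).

L = 4·Dx + (-1 + 2·x + 3·x^2)·Dx^2  (order 2).
h: a_k = 0, 3, 6, 12, 27, 324/5, 162, …
ICs: h(0) = 0, h′(0) = 3.

f: a_k = 3, 6, 12, 24, 48, 96, 192, …
f∘r: x↦r, Dx↦Dx/r' in L_f ⇒ L₀.
h=∫h₀ ⇒ L = L₀·Dx.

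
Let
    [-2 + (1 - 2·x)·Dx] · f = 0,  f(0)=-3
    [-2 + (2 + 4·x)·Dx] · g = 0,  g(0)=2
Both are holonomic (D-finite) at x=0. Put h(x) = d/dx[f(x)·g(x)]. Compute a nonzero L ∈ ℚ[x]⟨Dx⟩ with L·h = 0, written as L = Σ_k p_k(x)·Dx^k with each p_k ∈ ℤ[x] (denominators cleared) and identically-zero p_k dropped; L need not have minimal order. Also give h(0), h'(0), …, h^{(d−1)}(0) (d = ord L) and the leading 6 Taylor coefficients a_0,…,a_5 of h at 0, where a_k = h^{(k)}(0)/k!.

L = (11 + 36·x + 12·x^2) + (-3 - 2·x + 12·x^2 + 8·x^3)·Dx  (order 1).
h: a_k = -18, -66, -207, -537, -5475/4, -12951/4, …
ICs: h(0) = -18.

f: a_k = -3, -6, -12, -24, -48, -96, …
g: a_k = 2, 2, -1, 1, -5/4, 7/4, …
h₀=f·g: eliminate ⇒ L₀, order ≤ 1·1.
h=h₀': d/dx-closure on L₀ ⇒ L.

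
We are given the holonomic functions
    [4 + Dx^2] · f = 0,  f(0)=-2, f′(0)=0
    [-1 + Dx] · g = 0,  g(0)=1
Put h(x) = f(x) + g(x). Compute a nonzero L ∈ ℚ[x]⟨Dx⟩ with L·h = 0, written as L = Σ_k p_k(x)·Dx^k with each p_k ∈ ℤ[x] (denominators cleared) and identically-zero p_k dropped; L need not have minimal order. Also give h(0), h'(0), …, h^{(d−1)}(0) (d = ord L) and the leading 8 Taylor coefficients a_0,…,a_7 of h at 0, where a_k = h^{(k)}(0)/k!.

L = -4 + 4·Dx - Dx^2 + Dx^3  (order 3).
h: a_k = -1, 1, 9/2, 1/6, -31/24, 1/120, 43/240, 1/5040, …
ICs: h(0) = -1, h′(0) = 1, h′′(0) = 9.

f: a_k = -2, 0, 4, 0, -4/3, 0, 8/45, 0, …
g: a_k = 1, 1, 1/2, 1/6, 1/24, 1/120, 1/720, 1/5040, …
Sum ⇒ L₀ = lclm(L_f,L_g) in ℚ(x)⟨Dx⟩.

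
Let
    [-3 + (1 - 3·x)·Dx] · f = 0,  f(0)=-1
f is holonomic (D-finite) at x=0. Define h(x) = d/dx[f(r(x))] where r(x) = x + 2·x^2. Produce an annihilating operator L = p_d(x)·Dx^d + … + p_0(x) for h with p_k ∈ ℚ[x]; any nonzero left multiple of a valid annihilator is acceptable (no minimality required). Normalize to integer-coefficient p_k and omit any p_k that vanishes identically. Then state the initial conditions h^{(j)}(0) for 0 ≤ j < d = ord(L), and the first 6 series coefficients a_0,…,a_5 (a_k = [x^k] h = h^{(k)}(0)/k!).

L = (10 + 36·x + 72·x^2) + (-1 - x + 18·x^2 + 24·x^3)·Dx  (order 1).
h: a_k = -3, -30, -189, -1116, -6075, -31914, …
ICs: h(0) = -3.

f: a_k = -1, -3, -9, -27, -81, -243, …
Substitute x→r, Dx→(1/r')Dx; clear ⇒ L₀.
h₀' ⇒ L via d/dx closure of L₀.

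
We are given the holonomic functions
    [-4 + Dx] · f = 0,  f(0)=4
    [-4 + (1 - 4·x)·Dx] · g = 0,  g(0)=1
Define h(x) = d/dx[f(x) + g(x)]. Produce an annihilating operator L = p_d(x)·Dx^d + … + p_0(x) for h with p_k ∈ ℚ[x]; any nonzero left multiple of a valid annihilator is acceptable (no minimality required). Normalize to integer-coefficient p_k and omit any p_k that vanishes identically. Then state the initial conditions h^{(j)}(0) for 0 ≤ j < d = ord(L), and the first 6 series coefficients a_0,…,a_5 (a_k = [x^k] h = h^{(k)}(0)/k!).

L = (64 + 128·x) + (-20 - 32·x + 64·x^2)·Dx + (1 - 16·x^2)·Dx^2  (order 2).
h: a_k = 20, 96, 320, 3584/3, 15872/3, 370688/15, …
ICs: h(0) = 20, h′(0) = 96.

f: a_k = 4, 16, 32, 128/3, 128/3, 512/15, …
g: a_k = 1, 4, 16, 64, 256, 1024, …
f+g: L₀ = lclm(L_f,L_g), ord ≤ 1+1.
h=h₀': d/dx-closure on L₀ ⇒ L.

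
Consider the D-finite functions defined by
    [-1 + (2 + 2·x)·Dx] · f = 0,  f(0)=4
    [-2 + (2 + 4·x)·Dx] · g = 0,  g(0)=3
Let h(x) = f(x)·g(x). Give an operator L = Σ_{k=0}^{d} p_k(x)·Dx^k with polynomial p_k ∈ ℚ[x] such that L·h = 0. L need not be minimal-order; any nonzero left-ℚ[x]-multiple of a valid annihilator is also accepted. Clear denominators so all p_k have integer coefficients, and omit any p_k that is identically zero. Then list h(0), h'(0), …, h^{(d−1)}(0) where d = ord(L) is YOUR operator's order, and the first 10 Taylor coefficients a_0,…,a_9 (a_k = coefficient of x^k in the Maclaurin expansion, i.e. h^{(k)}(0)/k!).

L = (-3 - 4·x) + (2 + 6·x + 4·x^2)·Dx  (order 1).
h: a_k = 12, 18, -3/2, 9/4, -111/32, 351/64, -2271/256, 7497/512, -201543/8192, 687843/16384, …
ICs: h(0) = 12.

f: a_k = 4, 2, -1/2, 1/4, -5/32, 7/64, -21/256, 33/512, -429/8192, 715/16384, …
g: a_k = 3, 3, -3/2, 3/2, -15/8, 21/8, -63/16, 99/16, -1287/128, 2145/128, …
h₀=f·g: eliminate ⇒ L₀, order ≤ 1·1.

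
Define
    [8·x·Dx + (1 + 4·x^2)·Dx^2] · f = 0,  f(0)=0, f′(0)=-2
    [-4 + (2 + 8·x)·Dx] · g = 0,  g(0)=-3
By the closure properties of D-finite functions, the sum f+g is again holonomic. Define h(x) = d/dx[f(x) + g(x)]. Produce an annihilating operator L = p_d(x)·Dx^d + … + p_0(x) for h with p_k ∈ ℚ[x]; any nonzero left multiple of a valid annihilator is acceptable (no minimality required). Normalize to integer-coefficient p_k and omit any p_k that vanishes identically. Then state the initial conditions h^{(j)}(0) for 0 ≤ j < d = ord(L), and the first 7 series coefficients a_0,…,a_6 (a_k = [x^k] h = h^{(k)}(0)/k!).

L = (-8 - 80·x + 96·x^2 + 192·x^3) + (-10 - 32·x - 64·x^2 + 384·x^3 + 672·x^4)·Dx + (-1 + 24·x^2 + 48·x^3 + 112·x^4 + 192·x^5)·Dx^2  (order 2).
h: a_k = -8, 12, -28, 120, -452, 1512, -5416, …
ICs: h(0) = -8, h′(0) = 12.

f: a_k = 0, -2, 0, 8/3, 0, -32/5, 0, …
g: a_k = -3, -6, 6, -12, 30, -84, 252, …
h₀=f+g: left-lcm gives L₀, ord ≤ 3.
h₀' ⇒ L via d/dx closure of L₀.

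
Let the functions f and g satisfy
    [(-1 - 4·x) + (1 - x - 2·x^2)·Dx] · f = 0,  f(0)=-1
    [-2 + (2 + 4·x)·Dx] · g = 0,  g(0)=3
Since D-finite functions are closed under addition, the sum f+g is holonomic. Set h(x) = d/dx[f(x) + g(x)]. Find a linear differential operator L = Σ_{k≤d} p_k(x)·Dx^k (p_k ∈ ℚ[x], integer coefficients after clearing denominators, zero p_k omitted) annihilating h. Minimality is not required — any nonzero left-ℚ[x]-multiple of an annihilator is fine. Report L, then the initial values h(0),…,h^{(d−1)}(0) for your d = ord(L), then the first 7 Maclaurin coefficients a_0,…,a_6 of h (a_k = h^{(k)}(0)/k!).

L = (-48 - 222·x - 432·x^2 - 336·x^3 - 240·x^4) + (-27 - 258·x - 873·x^2 - 1368·x^3 - 1284·x^4 - 720·x^5)·Dx + (7 + 34·x + 41·x^2 - 54·x^3 - 236·x^4 - 328·x^5 - 160·x^6)·Dx^2  (order 2).
h: a_k = 2, -9, -21/2, -103/2, -735/8, -2253/8, -8827/16, …
ICs: h(0) = 2, h′(0) = -9.

f: a_k = -1, -1, -3, -5, -11, -21, -43, …
g: a_k = 3, 3, -3/2, 3/2, -15/8, 21/8, -63/16, …
Sum ⇒ L₀ = lclm(L_f,L_g) in ℚ(x)⟨Dx⟩.
Differentiate: ansatz ord ≤ ord L₀ ⇒ L.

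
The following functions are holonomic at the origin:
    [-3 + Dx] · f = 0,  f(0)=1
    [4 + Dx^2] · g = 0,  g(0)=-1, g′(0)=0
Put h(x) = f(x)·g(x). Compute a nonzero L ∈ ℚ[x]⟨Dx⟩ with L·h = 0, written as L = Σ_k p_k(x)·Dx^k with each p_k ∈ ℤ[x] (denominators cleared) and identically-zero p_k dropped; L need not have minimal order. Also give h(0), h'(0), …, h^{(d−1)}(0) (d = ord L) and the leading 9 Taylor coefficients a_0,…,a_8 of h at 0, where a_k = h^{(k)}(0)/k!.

L = 13 - 6·Dx + Dx^2  (order 2).
h: a_k = -1, -3, -5/2, 3/2, 119/24, 199/40, 407/144, 1483/1680, 239/40320, …
ICs: h(0) = -1, h′(0) = -3.

f: a_k = 1, 3, 9/2, 9/2, 27/8, 81/40, 81/80, 243/560, 729/4480, …
g: a_k = -1, 0, 2, 0, -2/3, 0, 4/45, 0, -2/315, …
Sym-product of L_f,L_g gives L₀ (≤ ord 2).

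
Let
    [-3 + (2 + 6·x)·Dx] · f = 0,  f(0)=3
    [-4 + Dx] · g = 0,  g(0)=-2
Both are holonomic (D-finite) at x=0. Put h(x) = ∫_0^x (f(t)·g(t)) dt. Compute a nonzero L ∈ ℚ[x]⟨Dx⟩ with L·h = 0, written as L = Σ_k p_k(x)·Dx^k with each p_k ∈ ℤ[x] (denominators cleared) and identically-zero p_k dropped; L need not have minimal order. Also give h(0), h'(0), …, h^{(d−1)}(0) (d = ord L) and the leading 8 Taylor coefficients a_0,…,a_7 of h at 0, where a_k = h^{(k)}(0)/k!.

L = (-11 - 24·x)·Dx + (2 + 6·x)·Dx^2  (order 2).
h: a_k = 0, -6, -33/2, -103/4, -953/32, -8161/320, -76883/3840, -497863/53760, …
ICs: h(0) = 0, h′(0) = -6.

f: a_k = 3, 9/2, -27/8, 81/16, -1215/128, 5103/256, -45927/1024, 216513/2048, …
g: a_k = -2, -8, -16, -64/3, -64/3, -256/15, -512/45, -2048/315, …
L₀ := L_f ⊗_s L_g (sym. prod.), ord ≤ 1.
h=∫₀ˣh₀: take L = L₀·Dx.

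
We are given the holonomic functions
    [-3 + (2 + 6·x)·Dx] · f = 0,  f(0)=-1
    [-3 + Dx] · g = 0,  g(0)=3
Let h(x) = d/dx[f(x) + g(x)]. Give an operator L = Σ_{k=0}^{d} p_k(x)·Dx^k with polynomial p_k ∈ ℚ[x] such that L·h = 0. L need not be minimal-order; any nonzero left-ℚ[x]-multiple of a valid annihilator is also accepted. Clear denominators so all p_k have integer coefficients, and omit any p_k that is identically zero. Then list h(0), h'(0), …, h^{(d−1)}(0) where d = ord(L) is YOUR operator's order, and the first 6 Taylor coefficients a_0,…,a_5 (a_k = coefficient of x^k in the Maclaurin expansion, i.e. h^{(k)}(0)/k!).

L = (-15 - 18·x) + (-1 - 24·x - 36·x^2)·Dx + (2 + 10·x + 12·x^2)·Dx^2  (order 2).
h: a_k = 15/2, 117/4, 567/16, 1701/32, -729/256, 276291/2560, …
ICs: h(0) = 15/2, h′(0) = 117/4.

f: a_k = -1, -3/2, 9/8, -27/16, 405/128, -1701/256, …
g: a_k = 3, 9, 27/2, 27/2, 81/8, 243/40, …
f+g: L₀ = lclm(L_f,L_g), ord ≤ 1+1.
h₀' ⇒ L via d/dx closure of L₀.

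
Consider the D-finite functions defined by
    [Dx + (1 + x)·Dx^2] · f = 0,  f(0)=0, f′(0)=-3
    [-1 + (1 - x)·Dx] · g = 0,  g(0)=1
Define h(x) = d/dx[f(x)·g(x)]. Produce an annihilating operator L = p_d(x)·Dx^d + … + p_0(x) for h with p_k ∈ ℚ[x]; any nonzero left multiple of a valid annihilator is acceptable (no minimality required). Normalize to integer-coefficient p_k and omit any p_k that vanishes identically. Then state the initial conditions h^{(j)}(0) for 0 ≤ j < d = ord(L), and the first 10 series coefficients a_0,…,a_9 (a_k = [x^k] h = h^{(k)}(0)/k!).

f: a_k = 0, -3, 3/2, -1, 3/4, -3/5, 1/2, -3/7, 3/8, -1/3, …
g: a_k = 1, 1, 1, 1, 1, 1, 1, 1, 1, 1, …
Product ⇒ symmetric product L₀, ord ≤ 2.
Derive L from L₀ (diff closure).
L = 4 + (1 + 5·x)·Dx + (-1 + x^2)·Dx^2  (order 2).
h: a_k = -3, -3, -15/2, -7, -47/4, -111/10, -319/20, -533/35, -5637/280, -1627/84, …
ICs: h(0) = -3, h′(0) = -3.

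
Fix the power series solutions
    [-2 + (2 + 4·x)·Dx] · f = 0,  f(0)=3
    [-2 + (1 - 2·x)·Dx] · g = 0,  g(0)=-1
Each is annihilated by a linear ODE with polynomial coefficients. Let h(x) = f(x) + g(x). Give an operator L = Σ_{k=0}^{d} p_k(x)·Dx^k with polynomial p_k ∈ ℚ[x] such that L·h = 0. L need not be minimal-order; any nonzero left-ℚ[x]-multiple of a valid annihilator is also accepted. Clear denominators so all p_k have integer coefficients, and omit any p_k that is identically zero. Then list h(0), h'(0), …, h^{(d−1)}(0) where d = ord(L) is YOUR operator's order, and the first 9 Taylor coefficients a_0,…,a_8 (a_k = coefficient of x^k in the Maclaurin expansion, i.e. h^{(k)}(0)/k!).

f: a_k = 3, 3, -3/2, 3/2, -15/8, 21/8, -63/16, 99/16, -1287/128, …
g: a_k = -1, -2, -4, -8, -16, -32, -64, -128, -256, …
L₀ := lclm(L_f,L_g); ord L₀ ≤ 1+1.
L = (10 + 12·x) + (-9 - 28·x - 36·x^2)·Dx + (1 + 6·x - 4·x^2 - 24·x^3)·Dx^2  (order 2).
h: a_k = 2, 1, -11/2, -13/2, -143/8, -235/8, -1087/16, -1949/16, -34055/128, …
ICs: h(0) = 2, h′(0) = 1.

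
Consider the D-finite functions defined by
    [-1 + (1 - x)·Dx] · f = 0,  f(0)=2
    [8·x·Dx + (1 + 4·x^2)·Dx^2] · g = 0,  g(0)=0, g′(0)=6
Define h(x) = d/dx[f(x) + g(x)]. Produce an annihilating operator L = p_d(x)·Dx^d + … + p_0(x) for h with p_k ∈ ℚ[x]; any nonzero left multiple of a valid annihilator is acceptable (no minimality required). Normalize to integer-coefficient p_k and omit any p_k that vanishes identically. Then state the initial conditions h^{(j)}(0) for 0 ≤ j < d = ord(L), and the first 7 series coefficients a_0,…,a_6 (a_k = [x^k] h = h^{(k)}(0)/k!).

L = (-8 + 32·x + 96·x^2) + (7 - 8·x - 20·x^2 + 96·x^3)·Dx + (-1 - 3·x - 12·x^3 + 16·x^4)·Dx^2  (order 2).
h: a_k = 8, 4, -18, 8, 106, 12, -370, …
ICs: h(0) = 8, h′(0) = 4.

f: a_k = 2, 2, 2, 2, 2, 2, 2, …
g: a_k = 0, 6, 0, -8, 0, 96/5, 0, …
Weyl lclm of L_f,L_g ⇒ L₀ (ord ≤ 3).
Differentiate: ansatz ord ≤ ord L₀ ⇒ L.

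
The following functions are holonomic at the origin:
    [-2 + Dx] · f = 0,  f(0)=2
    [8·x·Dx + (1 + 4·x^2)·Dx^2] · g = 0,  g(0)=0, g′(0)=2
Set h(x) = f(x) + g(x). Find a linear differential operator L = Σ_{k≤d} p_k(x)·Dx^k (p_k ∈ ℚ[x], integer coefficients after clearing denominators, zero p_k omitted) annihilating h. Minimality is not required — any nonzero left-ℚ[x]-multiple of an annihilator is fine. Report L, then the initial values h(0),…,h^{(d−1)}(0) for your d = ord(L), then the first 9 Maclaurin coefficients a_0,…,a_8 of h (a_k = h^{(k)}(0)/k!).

f: a_k = 2, 4, 4, 8/3, 4/3, 8/15, 8/45, 16/315, 4/315, …
g: a_k = 0, 2, 0, -8/3, 0, 32/5, 0, -128/7, 0, …
Sum ⇒ L₀ = lclm(L_f,L_g) in ℚ(x)⟨Dx⟩.
L = (8 - 32·x - 32·x^2)·Dx + (-6 + 12·x + 8·x^2 - 16·x^3)·Dx^2 + (1 + 2·x + 4·x^2 + 8·x^3)·Dx^3  (order 3).
h: a_k = 2, 6, 4, 0, 4/3, 104/15, 8/45, -5744/315, 4/315, …
ICs: h(0) = 2, h′(0) = 6, h′′(0) = 8.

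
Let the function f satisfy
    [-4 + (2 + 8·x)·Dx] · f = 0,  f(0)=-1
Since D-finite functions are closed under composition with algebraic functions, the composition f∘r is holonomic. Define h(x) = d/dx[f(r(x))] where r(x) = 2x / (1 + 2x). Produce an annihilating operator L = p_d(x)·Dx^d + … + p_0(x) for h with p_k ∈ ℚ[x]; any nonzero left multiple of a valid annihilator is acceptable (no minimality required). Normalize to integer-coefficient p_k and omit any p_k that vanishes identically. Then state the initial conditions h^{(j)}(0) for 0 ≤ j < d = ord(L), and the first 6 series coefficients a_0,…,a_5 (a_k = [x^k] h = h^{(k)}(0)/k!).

L = (-8 - 40·x) + (-1 - 12·x - 20·x^2)·Dx  (order 1).
h: a_k = -4, 32, -240, 1920, -16320, 144384, …
ICs: h(0) = -4.

f: a_k = -1, -2, 2, -4, 10, -28, …
L₀ from L_f via x↦r, Dx↦r'^{-1}Dx.
Differentiate: ansatz ord ≤ ord L₀ ⇒ L.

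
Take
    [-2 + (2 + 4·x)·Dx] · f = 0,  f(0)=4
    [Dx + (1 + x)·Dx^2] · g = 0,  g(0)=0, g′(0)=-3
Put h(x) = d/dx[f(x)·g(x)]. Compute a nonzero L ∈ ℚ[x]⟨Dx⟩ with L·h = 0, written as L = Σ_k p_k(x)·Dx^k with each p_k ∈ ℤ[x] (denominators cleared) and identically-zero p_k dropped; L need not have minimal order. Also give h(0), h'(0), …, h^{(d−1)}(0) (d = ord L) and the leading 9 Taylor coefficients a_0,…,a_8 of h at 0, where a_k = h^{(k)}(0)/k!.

L = (1 + 4·x + x^2) + (7 + 27·x + 30·x^2 + 8·x^3)·Dx + (2 + 11·x + 21·x^2 + 16·x^3 + 4·x^4)·Dx^2  (order 2).
h: a_k = -12, -12, 24, -40, 131/2, -1089/10, 927/5, -11316/35, 129009/224, …
ICs: h(0) = -12, h′(0) = -12.

f: a_k = 4, 4, -2, 2, -5/2, 7/2, -21/4, 33/4, -429/32, …
g: a_k = 0, -3, 3/2, -1, 3/4, -3/5, 1/2, -3/7, 3/8, …
L₀ := L_f ⊗_s L_g (sym. prod.), ord ≤ 2.
Derive L from L₀ (diff closure).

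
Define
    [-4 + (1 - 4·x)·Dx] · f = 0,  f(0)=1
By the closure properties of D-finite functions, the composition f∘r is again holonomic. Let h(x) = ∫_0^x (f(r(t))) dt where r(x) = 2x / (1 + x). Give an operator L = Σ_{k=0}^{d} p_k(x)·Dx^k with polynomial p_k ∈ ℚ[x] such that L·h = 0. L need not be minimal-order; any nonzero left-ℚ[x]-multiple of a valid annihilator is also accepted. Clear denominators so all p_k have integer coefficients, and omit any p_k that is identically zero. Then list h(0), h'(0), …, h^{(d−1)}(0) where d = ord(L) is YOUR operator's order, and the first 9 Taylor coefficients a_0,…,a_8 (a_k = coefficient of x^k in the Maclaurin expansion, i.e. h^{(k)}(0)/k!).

L = 8·Dx + (-1 + 6·x + 7·x^2)·Dx^2  (order 2).
h: a_k = 0, 1, 4, 56/3, 98, 2744/5, 9604/3, 19208, 117649, …
ICs: h(0) = 0, h′(0) = 1.

f: a_k = 1, 4, 16, 64, 256, 1024, 4096, 16384, 65536, …
h₀=f(r): pull back L_f along r ⇒ L₀.
∫: right-multiply L₀ by Dx.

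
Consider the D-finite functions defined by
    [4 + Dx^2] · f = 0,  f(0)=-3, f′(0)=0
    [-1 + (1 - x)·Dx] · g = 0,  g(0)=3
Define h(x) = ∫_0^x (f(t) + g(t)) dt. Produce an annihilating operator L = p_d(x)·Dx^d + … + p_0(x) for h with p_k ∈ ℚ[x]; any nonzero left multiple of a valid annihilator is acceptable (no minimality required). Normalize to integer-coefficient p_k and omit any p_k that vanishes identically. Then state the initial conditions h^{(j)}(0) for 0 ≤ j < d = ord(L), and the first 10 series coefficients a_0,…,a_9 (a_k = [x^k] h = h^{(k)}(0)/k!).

L = (-20 + 16·x - 8·x^2)·Dx + (12 - 28·x + 24·x^2 - 8·x^3)·Dx^2 + (-5 + 4·x - 2·x^2)·Dx^3 + (3 - 7·x + 6·x^2 - 2·x^3)·Dx^4  (order 4).
h: a_k = 0, 0, 3/2, 3, 3/4, 1/5, 1/2, 7/15, 3/8, 313/945, …
ICs: h(0) = 0, h′(0) = 0, h′′(0) = 3, h′′′(0) = 18.

f: a_k = -3, 0, 6, 0, -2, 0, 4/15, 0, -2/105, 0, …
g: a_k = 3, 3, 3, 3, 3, 3, 3, 3, 3, 3, …
Weyl lclm of L_f,L_g ⇒ L₀ (ord ≤ 3).
∫: right-multiply L₀ by Dx.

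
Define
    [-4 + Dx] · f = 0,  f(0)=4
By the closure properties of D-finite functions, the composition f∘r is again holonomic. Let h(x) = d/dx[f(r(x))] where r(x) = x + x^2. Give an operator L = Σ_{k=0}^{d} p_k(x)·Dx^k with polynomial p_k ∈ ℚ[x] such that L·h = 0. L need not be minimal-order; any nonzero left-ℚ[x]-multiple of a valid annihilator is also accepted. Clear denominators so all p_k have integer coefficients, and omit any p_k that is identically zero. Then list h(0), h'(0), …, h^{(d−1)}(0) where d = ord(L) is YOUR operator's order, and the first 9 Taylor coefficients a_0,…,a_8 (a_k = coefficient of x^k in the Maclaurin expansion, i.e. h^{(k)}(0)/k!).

f: a_k = 4, 16, 32, 128/3, 128/3, 512/15, 1024/45, 4096/315, 2048/315, …
f∘r: x↦r, Dx↦Dx/r' in L_f ⇒ L₀.
h₀' ⇒ L via d/dx closure of L₀.
L = (6 + 16·x + 16·x^2) + (-1 - 2·x)·Dx  (order 1).
h: a_k = 16, 96, 320, 2432/3, 1664, 44288/15, 208384/45, 46080/7, 2703872/315, …
ICs: h(0) = 16.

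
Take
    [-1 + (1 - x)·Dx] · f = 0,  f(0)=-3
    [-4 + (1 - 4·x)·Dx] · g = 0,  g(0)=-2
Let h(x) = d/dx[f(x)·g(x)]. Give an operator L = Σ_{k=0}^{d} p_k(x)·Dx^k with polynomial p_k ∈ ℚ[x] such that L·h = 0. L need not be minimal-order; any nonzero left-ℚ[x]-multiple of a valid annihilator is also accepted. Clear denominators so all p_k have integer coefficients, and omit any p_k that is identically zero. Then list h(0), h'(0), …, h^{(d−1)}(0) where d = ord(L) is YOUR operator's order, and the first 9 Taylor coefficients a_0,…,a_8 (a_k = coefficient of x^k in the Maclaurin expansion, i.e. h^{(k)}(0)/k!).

L = (42 - 120·x + 96·x^2) + (-5 + 33·x - 60·x^2 + 32·x^3)·Dx  (order 1).
h: a_k = 30, 252, 1530, 8184, 40950, 196596, 917490, 4194288, 18874350, …
ICs: h(0) = 30.

f: a_k = -3, -3, -3, -3, -3, -3, -3, -3, -3, …
g: a_k = -2, -8, -32, -128, -512, -2048, -8192, -32768, -131072, …
L₀ := L_f ⊗_s L_g (sym. prod.), ord ≤ 1.
Derive L from L₀ (diff closure).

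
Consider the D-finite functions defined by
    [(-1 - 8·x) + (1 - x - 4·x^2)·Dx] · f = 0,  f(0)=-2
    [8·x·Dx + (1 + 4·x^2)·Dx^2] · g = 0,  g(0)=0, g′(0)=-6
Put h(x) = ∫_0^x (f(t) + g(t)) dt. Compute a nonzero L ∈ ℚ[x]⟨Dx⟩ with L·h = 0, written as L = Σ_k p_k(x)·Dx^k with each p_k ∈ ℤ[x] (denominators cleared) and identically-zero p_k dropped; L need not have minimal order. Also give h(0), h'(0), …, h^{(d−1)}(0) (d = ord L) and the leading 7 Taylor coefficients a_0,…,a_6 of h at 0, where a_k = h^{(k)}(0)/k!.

f: a_k = -2, -2, -10, -18, -58, -130, -362, …
g: a_k = 0, -6, 0, 8, 0, -96/5, 0, …
Sum ⇒ L₀ = lclm(L_f,L_g) in ℚ(x)⟨Dx⟩.
h=∫h₀ ⇒ L = L₀·Dx.
L = (-40 + 160·x + 2272·x^2 + 4608·x^3 + 16896·x^4 + 6144·x^6)·Dx^2 + (31 + 264·x + 364·x^2 + 2208·x^3 + 4160·x^4 + 12800·x^5 + 768·x^6 + 6144·x^7)·Dx^3 + (-5 - 11·x - 80·x^2 + 116·x^3 + 80·x^4 + 704·x^5 + 1536·x^6 + 256·x^7 + 1024·x^8)·Dx^4  (order 4).
h: a_k = 0, -2, -4, -10/3, -5/2, -58/5, -373/15, …
ICs: h(0) = 0, h′(0) = -2, h′′(0) = -8, h′′′(0) = -20.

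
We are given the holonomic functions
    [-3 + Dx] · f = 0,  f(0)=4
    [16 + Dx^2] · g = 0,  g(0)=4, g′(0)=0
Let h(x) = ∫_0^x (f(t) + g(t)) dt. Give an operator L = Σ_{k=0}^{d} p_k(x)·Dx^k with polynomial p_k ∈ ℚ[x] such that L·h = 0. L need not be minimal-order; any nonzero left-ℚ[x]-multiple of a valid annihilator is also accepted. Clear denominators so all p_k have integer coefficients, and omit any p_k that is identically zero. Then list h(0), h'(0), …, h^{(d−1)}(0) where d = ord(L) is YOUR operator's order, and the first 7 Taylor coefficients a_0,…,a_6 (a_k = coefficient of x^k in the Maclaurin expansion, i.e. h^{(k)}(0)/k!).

L = -48·Dx + 16·Dx^2 - 3·Dx^3 + Dx^4  (order 4).
h: a_k = 0, 8, 6, -14/3, 9/2, 337/30, 27/20, …
ICs: h(0) = 0, h′(0) = 8, h′′(0) = 12, h′′′(0) = -28.

f: a_k = 4, 12, 18, 18, 27/2, 81/10, 81/20, …
g: a_k = 4, 0, -32, 0, 128/3, 0, -1024/45, …
L₀ := lclm(L_f,L_g); ord L₀ ≤ 1+2.
∫: right-multiply L₀ by Dx.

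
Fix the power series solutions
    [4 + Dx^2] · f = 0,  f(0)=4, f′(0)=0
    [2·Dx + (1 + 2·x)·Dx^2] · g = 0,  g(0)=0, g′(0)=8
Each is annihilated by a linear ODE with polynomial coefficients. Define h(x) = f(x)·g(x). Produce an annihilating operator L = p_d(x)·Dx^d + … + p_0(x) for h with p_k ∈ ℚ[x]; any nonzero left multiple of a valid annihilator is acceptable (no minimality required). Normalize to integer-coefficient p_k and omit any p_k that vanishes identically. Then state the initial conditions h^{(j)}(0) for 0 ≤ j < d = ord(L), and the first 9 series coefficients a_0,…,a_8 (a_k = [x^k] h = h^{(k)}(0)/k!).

f: a_k = 4, 0, -8, 0, 8/3, 0, -16/45, 0, 8/315, …
g: a_k = 0, 8, -8, 32/3, -16, 128/5, -128/3, 512/7, -128, …
Sym-product of L_f,L_g gives L₀ (≤ ord 4).
L = (-48 + 192·x + 1216·x^2 + 2048·x^3 + 1024·x^4) + (32 + 320·x + 768·x^2 + 512·x^3)·Dx + (160·x + 672·x^2 + 1024·x^3 + 512·x^4)·Dx^2 + (8 + 80·x + 192·x^2 + 128·x^3)·Dx^3 + (3 + 28·x + 92·x^2 + 128·x^3 + 64·x^4)·Dx^4  (order 4).
h: a_k = 0, 32, -32, -64/3, 0, 192/5, -64, 3968/35, -9472/45, …
ICs: h(0) = 0, h′(0) = 32, h′′(0) = -64, h′′′(0) = -128.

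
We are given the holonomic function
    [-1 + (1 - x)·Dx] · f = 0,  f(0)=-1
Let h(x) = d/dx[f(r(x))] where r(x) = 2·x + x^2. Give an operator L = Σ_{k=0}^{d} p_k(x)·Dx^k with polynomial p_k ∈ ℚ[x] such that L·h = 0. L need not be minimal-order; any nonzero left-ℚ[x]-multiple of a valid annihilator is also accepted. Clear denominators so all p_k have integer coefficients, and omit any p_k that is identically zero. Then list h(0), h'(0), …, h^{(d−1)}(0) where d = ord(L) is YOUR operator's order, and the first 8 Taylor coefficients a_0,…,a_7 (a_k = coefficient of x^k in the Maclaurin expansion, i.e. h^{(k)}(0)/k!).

L = (5 + 6·x + 3·x^2) + (-1 + x + 3·x^2 + x^3)·Dx  (order 1).
h: a_k = -2, -10, -36, -116, -350, -1014, -2856, -7880, …
ICs: h(0) = -2.

f: a_k = -1, -1, -1, -1, -1, -1, -1, -1, …
L₀ from L_f via x↦r, Dx↦r'^{-1}Dx.
Differentiate: ansatz ord ≤ ord L₀ ⇒ L.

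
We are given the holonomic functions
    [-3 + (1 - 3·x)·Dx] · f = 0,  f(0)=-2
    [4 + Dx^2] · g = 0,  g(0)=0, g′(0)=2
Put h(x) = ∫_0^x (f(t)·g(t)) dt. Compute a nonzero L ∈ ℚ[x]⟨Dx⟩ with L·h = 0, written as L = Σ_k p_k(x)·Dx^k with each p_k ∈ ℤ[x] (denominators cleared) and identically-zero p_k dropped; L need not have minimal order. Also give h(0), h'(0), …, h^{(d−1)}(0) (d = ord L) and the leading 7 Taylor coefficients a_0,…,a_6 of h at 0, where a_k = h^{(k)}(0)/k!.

f: a_k = -2, -6, -18, -54, -162, -486, -1458, …
g: a_k = 0, 2, 0, -4/3, 0, 4/15, 0, …
f·g: L₀ = L_f ⊗_s L_g, ord ≤ 1·2.
Integrate: L := L₀·Dx.
L = (-4 + 12·x)·Dx + 6·Dx^2 + (-1 + 3·x)·Dx^3  (order 3).
h: a_k = 0, 0, -2, -4, -25/3, -20, -2254/45, …
ICs: h(0) = 0, h′(0) = 0, h′′(0) = -4.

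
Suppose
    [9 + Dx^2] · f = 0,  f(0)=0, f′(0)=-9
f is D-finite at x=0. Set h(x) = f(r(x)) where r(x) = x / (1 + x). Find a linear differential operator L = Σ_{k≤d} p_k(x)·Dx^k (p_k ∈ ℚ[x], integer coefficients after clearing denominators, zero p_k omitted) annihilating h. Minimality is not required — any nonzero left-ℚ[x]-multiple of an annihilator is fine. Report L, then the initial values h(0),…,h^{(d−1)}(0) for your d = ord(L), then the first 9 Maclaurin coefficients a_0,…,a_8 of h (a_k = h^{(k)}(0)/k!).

L = 9 + (2 + 6·x + 6·x^2 + 2·x^3)·Dx + (1 + 4·x + 6·x^2 + 4·x^3 + x^4)·Dx^2  (order 2).
h: a_k = 0, -9, 9, 9/2, -63/2, 2637/40, -765/8, 58059/560, -5679/80, …
ICs: h(0) = 0, h′(0) = -9.

f: a_k = 0, -9, 0, 27/2, 0, -243/40, 0, 729/560, 0, …
f∘r: x↦r, Dx↦Dx/r' in L_f ⇒ L₀.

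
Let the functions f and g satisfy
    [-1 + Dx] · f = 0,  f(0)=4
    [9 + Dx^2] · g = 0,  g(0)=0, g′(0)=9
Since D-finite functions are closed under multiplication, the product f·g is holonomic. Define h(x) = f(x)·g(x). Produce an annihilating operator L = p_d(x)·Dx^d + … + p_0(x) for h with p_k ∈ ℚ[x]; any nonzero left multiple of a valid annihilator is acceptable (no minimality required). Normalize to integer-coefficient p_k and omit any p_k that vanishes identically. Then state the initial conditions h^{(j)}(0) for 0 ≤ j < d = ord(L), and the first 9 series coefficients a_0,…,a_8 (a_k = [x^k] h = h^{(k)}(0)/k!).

L = 10 - 2·Dx + Dx^2  (order 2).
h: a_k = 0, 36, 36, -36, -48, -6/5, 78/5, 166/35, -8/5, …
ICs: h(0) = 0, h′(0) = 36.

f: a_k = 4, 4, 2, 2/3, 1/6, 1/30, 1/180, 1/1260, 1/10080, …
g: a_k = 0, 9, 0, -27/2, 0, 243/40, 0, -729/560, 0, …
Product ⇒ symmetric product L₀, ord ≤ 2.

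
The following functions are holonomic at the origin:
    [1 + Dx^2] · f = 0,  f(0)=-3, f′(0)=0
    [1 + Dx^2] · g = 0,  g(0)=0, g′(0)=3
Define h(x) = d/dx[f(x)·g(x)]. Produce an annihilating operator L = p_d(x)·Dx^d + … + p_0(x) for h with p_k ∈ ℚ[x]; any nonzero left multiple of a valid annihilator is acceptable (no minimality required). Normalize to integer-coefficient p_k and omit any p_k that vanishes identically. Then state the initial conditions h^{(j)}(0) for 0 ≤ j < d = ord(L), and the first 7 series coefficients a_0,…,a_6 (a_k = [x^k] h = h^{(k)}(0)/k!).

f: a_k = -3, 0, 3/2, 0, -1/8, 0, 1/240, …
g: a_k = 0, 3, 0, -1/2, 0, 1/40, 0, …
h₀=f·g: eliminate ⇒ L₀, order ≤ 2·2.
Derive L from L₀ (diff closure).
L = 4 + Dx^2  (order 2).
h: a_k = -9, 0, 18, 0, -6, 0, 4/5, …
ICs: h(0) = -9, h′(0) = 0.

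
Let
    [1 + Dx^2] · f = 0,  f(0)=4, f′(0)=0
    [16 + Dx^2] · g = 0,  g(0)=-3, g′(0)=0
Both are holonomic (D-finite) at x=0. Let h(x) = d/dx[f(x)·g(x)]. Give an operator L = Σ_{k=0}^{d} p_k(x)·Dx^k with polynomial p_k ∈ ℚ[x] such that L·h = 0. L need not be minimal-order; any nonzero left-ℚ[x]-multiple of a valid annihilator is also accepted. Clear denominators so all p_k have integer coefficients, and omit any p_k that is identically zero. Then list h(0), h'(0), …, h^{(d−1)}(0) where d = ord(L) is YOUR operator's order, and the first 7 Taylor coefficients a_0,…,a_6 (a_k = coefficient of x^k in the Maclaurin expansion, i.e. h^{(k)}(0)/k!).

L = 225 + 34·Dx^2 + Dx^4  (order 4).
h: a_k = 0, 204, 0, -706, 0, 8177/10, 0, …
ICs: h(0) = 0, h′(0) = 204, h′′(0) = 0, h′′′(0) = -4236.

f: a_k = 4, 0, -2, 0, 1/6, 0, -1/180, …
g: a_k = -3, 0, 24, 0, -32, 0, 256/15, …
Product ⇒ symmetric product L₀, ord ≤ 4.
Differentiate: ansatz ord ≤ ord L₀ ⇒ L.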